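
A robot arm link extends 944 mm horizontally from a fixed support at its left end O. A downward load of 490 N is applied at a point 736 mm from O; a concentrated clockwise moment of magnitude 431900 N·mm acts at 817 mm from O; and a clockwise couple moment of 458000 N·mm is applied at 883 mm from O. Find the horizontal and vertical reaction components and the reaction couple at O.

O_x = 0, O_y = 490.0 N, M_O = 1251000 N·mm

ΣF_x = 0: O_x = 0.
ΣF_y = 0: O_y − 490 = 0 → O_y = 490.0 N.
ΣM about O: M_O − 490·736 − 431900 − 458000 = 0 → M_O = 1251000 N·mm.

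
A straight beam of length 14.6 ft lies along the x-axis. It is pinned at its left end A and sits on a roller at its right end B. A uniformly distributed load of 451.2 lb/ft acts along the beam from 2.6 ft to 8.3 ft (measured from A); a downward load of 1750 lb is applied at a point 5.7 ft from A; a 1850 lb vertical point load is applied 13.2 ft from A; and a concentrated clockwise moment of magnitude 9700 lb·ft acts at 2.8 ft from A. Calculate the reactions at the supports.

A_x = 0, A_y = 2192 lb, B_y = 3980 lb

Resultant of the distributed load: 451.2 × 5.7 = 2571.84 lb at 5.45 ft from A.
ΣM about A: B_y·14.6 − (451.2·5.7)·5.45 − 1750·5.7 − 1850·13.2 − 9700 = 0 → B_y = 58111.528/14.6 = 3980.24 ≈ 3980 lb.
ΣF_y = 0: A_y + 3980.24 − 451.2·5.7 − 1750 − 1850 = 0 → A_y = 2192 lb.
ΣF_x = 0: no horizontal applied forces, so A_x = 0.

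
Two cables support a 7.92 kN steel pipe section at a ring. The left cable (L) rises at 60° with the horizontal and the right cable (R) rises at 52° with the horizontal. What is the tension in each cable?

ΣF_x = 0: −T_L·cos60° + T_R·cos52° = 0 → T_R = 0.812135·T_L.
ΣF_y = 0: T_L·sin60° + T_R·sin52° = 7.92.
Substitute: T_L·(0.866025 + 0.812135·0.788011) = 7.92 → T_L = 5.25898 ≈ 5.259 kN.
Then T_R = 0.812135 × 5.25898 = 4.271 kN.

T_L = 5.259 kN, T_R = 4.271 kN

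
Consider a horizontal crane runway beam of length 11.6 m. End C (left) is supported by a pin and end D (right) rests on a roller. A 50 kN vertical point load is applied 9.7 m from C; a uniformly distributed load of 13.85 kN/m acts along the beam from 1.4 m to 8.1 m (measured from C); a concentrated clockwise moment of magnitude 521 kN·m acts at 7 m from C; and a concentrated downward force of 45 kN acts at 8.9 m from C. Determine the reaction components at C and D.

C_x = 0, C_y = 28.55 kN, D_y = 159.2 kN

Resultant of the distributed load: 13.85 × 6.7 = 92.795 kN at 4.75 m from C.
ΣM about C: D_y·11.6 − 50·9.7 − (13.85·6.7)·4.75 − 521 − 45·8.9 = 0 → D_y = 1847.27625/11.6 = 159.248 ≈ 159.2 kN.
ΣF_y = 0: C_y + 159.248 − 50 − 13.85·6.7 − 45 = 0 → C_y = 28.55 kN.
ΣF_x = 0: no horizontal applied forces, so C_x = 0.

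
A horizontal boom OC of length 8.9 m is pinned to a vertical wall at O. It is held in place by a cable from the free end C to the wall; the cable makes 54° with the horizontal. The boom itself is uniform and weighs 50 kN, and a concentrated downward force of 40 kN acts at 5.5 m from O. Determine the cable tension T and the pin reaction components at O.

ΣM about O: T·sin54°·8.9 − 50·4.45 − 40·5.5 = 0 → T = 442.5/(8.9·0.809017) = 61.4562 ≈ 61.46 kN.
ΣF_x = 0: O_x − T·cos54° = 0 → O_x = 61.4562 × 0.587785 = 36.12 kN.
ΣF_y = 0: O_y + T·sin54° − 50 − 40 = 0 → O_y = 90 − 61.4562 × 0.809017 = 40.28 kN.

T = 61.46 kN, O_x = 36.12 kN, O_y = 40.28 kN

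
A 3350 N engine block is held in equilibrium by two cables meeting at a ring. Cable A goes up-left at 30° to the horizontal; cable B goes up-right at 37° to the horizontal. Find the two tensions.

ΣF_x = 0: −T_A·cos30° + T_B·cos37° = 0 → T_B = 1.08438·T_A.
ΣF_y = 0: T_A·sin30° + T_B·sin37° = 3350.
Substitute: T_A·(0.5 + 1.08438·0.601815) = 3350 → T_A = 2906.48 ≈ 2906 N.
Then T_B = 1.08438 × 2906.48 = 3152 N.

T_A = 2906 N, T_B = 3152 N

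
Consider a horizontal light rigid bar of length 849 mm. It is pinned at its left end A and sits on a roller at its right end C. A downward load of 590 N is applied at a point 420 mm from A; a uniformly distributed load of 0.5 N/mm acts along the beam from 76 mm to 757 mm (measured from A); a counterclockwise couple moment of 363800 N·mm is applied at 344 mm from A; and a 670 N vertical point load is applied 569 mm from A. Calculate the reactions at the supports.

A_x = 0, A_y = 1121 N, C_y = 479.4 N

Resultant of the distributed load: 0.5 × 681 = 340.5 N at 416.5 mm from A.
Taking moments about A: C_y·849 − 590·420 − (0.5·681)·416.5 + 363800 − 670·569 = 0 → C_y = 407048.25/849 = 479.444 ≈ 479.4 N.
ΣF_y = 0: A_y + 479.444 − 590 − 0.5·681 − 670 = 0 → A_y = 1121 N.
ΣF_x = 0: no horizontal applied forces, so A_x = 0.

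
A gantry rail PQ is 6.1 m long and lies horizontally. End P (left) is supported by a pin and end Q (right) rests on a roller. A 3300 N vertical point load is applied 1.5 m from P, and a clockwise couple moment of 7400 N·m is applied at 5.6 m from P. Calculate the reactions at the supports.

ΣM about P: Q_y·6.1 − 3300·1.5 − 7400 = 0 → Q_y = 12350/6.1 = 2024.59 ≈ 2025 N.
ΣF_y = 0: P_y + 2024.59 − 3300 = 0 → P_y = 1275 N.
ΣF_x = 0: no horizontal applied forces, so P_x = 0.

P_x = 0, P_y = 1275 N, Q_y = 2025 N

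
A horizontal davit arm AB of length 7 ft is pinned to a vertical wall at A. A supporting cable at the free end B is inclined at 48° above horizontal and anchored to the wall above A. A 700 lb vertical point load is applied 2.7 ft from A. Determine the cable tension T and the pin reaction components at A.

ΣM about A: T·sin48°·7 − 700·2.7 = 0 → T = 1890/(7·0.743145) = 363.321 ≈ 363.3 lb.
ΣF_x = 0: A_x − T·cos48° = 0 → A_x = 363.321 × 0.669131 = 243.1 lb.
ΣF_y = 0: A_y + T·sin48° − 700 = 0 → A_y = 700 − 363.321 × 0.743145 = 430.0 lb.

T = 363.3 lb, A_x = 243.1 lb, A_y = 430.0 lb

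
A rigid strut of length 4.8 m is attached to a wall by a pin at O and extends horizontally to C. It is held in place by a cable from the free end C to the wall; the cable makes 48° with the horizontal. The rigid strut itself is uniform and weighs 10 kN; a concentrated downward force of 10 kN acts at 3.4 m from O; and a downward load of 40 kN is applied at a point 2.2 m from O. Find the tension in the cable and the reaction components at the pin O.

ΣM about O: T·sin48°·4.8 − 10·2.4 − 10·3.4 − 40·2.2 = 0 → T = 146/(4.8·0.743145) = 40.9297 ≈ 40.93 kN.
ΣF_x = 0: O_x − T·cos48° = 0 → O_x = 40.9297 × 0.669131 = 27.39 kN.
ΣF_y = 0: O_y + T·sin48° − 10 − 10 − 40 = 0 → O_y = 60 − 40.9297 × 0.743145 = 29.58 kN.

T = 40.93 kN, O_x = 27.39 kN, O_y = 29.58 kN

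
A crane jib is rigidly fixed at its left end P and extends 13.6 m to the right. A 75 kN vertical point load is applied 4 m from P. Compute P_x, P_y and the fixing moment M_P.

ΣF_x = 0: P_x = 0.
ΣF_y = 0: P_y − 75 = 0 → P_y = 75.00 kN.
ΣM about P: M_P − 75·4 = 0 → M_P = 300.0 kN·m.

P_x = 0, P_y = 75.00 kN, M_P = 300.0 kN·m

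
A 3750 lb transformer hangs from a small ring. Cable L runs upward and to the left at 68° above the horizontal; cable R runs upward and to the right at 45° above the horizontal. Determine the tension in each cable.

T_L = 2881 lb, T_R = 1526 lb

ΣF_x = 0: −T_L·cos68° + T_R·cos45° = 0 → T_R = 0.529774·T_L.
ΣF_y = 0: T_L·sin68° + T_R·sin45° = 3750.
Substitute: T_L·(0.927184 + 0.529774·0.707107) = 3750 → T_L = 2880.65 ≈ 2881 lb.
Then T_R = 0.529774 × 2880.65 = 1526 lb.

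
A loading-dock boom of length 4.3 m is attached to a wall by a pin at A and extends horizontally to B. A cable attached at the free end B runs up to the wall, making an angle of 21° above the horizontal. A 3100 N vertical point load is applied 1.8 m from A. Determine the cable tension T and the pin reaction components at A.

T = 3621 N, A_x = 3381 N, A_y = 1802 N

ΣM about A: T·sin21°·4.3 − 3100·1.8 = 0 → T = 5580/(4.3·0.358368) = 3621.07 ≈ 3621 N.
ΣF_x = 0: A_x − T·cos21° = 0 → A_x = 3621.07 × 0.93358 = 3381 N.
ΣF_y = 0: A_y + T·sin21° − 3100 = 0 → A_y = 3100 − 3621.07 × 0.358368 = 1802 N.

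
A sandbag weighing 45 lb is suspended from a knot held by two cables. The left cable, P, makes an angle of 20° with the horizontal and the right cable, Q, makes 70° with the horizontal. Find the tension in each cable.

ΣF_x = 0: −T_P·cos20° + T_Q·cos70° = 0 → T_Q = 2.74748·T_P.
ΣF_y = 0: T_P·sin20° + T_Q·sin70° = 45.
Substitute: T_P·(0.34202 + 2.74748·0.939693) = 45 → T_P = 15.3909 ≈ 15.39 lb.
Then T_Q = 2.74748 × 15.3909 = 42.29 lb.

T_P = 15.39 lb, T_Q = 42.29 lb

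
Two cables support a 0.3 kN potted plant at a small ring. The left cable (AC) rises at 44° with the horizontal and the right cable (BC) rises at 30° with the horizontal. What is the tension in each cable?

ΣF_x = 0: −T_AC·cos44° + T_BC·cos30° = 0 → T_BC = 0.830622·T_AC.
ΣF_y = 0: T_AC·sin44° + T_BC·sin30° = 0.3.
Substitute: T_AC·(0.694658 + 0.830622·0.5) = 0.3 → T_AC = 0.270278 ≈ 0.2703 kN.
Then T_BC = 0.830622 × 0.270278 = 0.2245 kN.

T_AC = 0.2703 kN, T_BC = 0.2245 kN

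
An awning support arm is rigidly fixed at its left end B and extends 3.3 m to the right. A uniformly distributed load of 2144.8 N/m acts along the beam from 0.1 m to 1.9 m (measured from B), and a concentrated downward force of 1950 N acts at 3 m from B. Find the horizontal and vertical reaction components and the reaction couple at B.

B_x = 0, B_y = 5811 N, M_B = 9711 N·m

Resultant of the distributed load: 2144.8 × 1.8 = 3860.64 N at 1 m from B.
ΣF_x = 0: B_x = 0.
ΣF_y = 0: B_y − 2144.8·1.8 − 1950 = 0 → B_y = 5811 N.
ΣM about B: M_B − (2144.8·1.8)·1 − 1950·3 = 0 → M_B = 9711 N·m.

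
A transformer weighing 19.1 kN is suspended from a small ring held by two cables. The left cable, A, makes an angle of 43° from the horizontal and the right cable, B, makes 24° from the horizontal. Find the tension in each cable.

T_A = 18.96 kN, T_B = 15.18 kN

ΣF_x = 0: −T_A·cos43° + T_B·cos24° = 0 → T_B = 0.800566·T_A.
ΣF_y = 0: T_A·sin43° + T_B·sin24° = 19.1.
Substitute: T_A·(0.681998 + 0.800566·0.406737) = 19.1 → T_A = 18.9556 ≈ 18.96 kN.
Then T_B = 0.800566 × 18.9556 = 15.18 kN.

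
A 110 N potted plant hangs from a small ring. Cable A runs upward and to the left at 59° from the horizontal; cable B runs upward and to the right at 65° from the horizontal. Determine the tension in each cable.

ΣF_x = 0: −T_A·cos59° + T_B·cos65° = 0 → T_B = 1.21868·T_A.
ΣF_y = 0: T_A·sin59° + T_B·sin65° = 110.
Substitute: T_A·(0.857167 + 1.21868·0.906308) = 110 → T_A = 56.0748 ≈ 56.07 N.
Then T_B = 1.21868 × 56.0748 = 68.34 N.

T_A = 56.07 N, T_B = 68.34 N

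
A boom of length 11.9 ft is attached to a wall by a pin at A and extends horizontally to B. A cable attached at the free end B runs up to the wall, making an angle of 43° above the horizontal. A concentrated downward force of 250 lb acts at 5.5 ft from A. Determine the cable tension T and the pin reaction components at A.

T = 169.4 lb, A_x = 123.9 lb, A_y = 134.5 lb

ΣM about A: T·sin43°·11.9 − 250·5.5 = 0 → T = 1375/(11.9·0.681998) = 169.423 ≈ 169.4 lb.
ΣF_x = 0: A_x − T·cos43° = 0 → A_x = 169.423 × 0.731354 = 123.9 lb.
ΣF_y = 0: A_y + T·sin43° − 250 = 0 → A_y = 250 − 169.423 × 0.681998 = 134.5 lb.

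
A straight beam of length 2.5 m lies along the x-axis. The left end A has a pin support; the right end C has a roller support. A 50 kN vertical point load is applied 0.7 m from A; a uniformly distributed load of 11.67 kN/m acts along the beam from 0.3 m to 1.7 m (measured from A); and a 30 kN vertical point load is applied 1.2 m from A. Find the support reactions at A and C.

Resultant of the distributed load: 11.67 × 1.4 = 16.338 kN at 1 m from A.
Taking moments about A: C_y·2.5 − 50·0.7 − (11.67·1.4)·1 − 30·1.2 = 0 → C_y = 87.338/2.5 = 34.9352 ≈ 34.94 kN.
ΣF_y = 0: A_y + 34.9352 − 50 − 11.67·1.4 − 30 = 0 → A_y = 61.40 kN.
ΣF_x = 0: no horizontal applied forces, so A_x = 0.

A_x = 0, A_y = 61.40 kN, C_y = 34.94 kN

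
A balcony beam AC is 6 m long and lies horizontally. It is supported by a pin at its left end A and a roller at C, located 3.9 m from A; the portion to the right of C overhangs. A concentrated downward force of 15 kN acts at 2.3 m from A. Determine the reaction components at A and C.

A_x = 0, A_y = 6.154 kN, C_y = 8.846 kN

Taking moments about A: C_y·3.9 − 15·2.3 = 0 → C_y = 34.5/3.9 = 8.84615 ≈ 8.846 kN.
ΣF_y = 0: A_y + 8.84615 − 15 = 0 → A_y = 6.154 kN.
ΣF_x = 0: no horizontal applied forces, so A_x = 0.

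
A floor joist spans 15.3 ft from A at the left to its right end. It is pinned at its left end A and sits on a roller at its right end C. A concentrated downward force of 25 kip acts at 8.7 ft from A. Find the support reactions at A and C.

A_x = 0, A_y = 10.78 kip, C_y = 14.22 kip

ΣM about A: C_y·15.3 − 25·8.7 = 0 → C_y = 217.5/15.3 = 14.2157 ≈ 14.22 kip.
ΣF_y = 0: A_y + 14.2157 − 25 = 0 → A_y = 10.78 kip.
ΣF_x = 0: no horizontal applied forces, so A_x = 0.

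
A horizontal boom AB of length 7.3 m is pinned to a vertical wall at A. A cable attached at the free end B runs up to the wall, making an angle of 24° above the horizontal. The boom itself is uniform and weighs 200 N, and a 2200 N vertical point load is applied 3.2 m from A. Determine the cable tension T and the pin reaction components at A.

T = 2617 N, A_x = 2391 N, A_y = 1336 N

ΣM about A: T·sin24°·7.3 − 200·3.65 − 2200·3.2 = 0 → T = 7770/(7.3·0.406737) = 2616.88 ≈ 2617 N.
ΣF_x = 0: A_x − T·cos24° = 0 → A_x = 2616.88 × 0.913545 = 2391 N.
ΣF_y = 0: A_y + T·sin24° − 200 − 2200 = 0 → A_y = 2400 − 2616.88 × 0.406737 = 1336 N.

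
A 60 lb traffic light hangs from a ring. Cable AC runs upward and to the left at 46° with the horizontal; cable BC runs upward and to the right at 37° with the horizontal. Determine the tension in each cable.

ΣF_x = 0: −T_AC·cos46° + T_BC·cos37° = 0 → T_BC = 0.869807·T_AC.
ΣF_y = 0: T_AC·sin46° + T_BC·sin37° = 60.
Substitute: T_AC·(0.71934 + 0.869807·0.601815) = 60 → T_AC = 48.278 ≈ 48.28 lb.
Then T_BC = 0.869807 × 48.278 = 41.99 lb.

T_AC = 48.28 lb, T_BC = 41.99 lb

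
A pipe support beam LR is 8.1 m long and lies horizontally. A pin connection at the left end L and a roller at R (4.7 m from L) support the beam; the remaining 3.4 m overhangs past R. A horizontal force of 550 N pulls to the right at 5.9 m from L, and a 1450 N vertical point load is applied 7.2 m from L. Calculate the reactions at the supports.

Moments about L: R_y·4.7 − 1450·7.2 = 0 → R_y = 10440/4.7 = 2221.28 ≈ 2221 N.
ΣF_y = 0: L_y + 2221.28 − 1450 = 0 → L_y = -771.3 N.
ΣF_x = 0: L_x + 550 = 0 → L_x = -550.0 N.

L_x = -550.0 N, L_y = -771.3 N, R_y = 2221 N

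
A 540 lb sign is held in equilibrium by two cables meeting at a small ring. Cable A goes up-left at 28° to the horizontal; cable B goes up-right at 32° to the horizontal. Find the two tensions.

ΣF_x = 0: −T_A·cos28° + T_B·cos32° = 0 → T_B = 1.04115·T_A.
ΣF_y = 0: T_A·sin28° + T_B·sin32° = 540.
Substitute: T_A·(0.469472 + 1.04115·0.529919) = 540 → T_A = 528.791 ≈ 528.8 lb.
Then T_B = 1.04115 × 528.791 = 550.6 lb.

T_A = 528.8 lb, T_B = 550.6 lb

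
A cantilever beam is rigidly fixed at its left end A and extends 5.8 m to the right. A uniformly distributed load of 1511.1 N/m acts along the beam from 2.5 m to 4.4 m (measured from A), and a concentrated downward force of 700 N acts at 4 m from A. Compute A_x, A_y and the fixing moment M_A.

A_x = 0, A_y = 3571 N, M_A = 12710 N·m

Resultant of the distributed load: 1511.1 × 1.9 = 2871.09 N at 3.45 m from A.
ΣF_x = 0: A_x = 0.
ΣF_y = 0: A_y − 1511.1·1.9 − 700 = 0 → A_y = 3571 N.
ΣM about A: M_A − (1511.1·1.9)·3.45 − 700·4 = 0 → M_A = 12710 N·m.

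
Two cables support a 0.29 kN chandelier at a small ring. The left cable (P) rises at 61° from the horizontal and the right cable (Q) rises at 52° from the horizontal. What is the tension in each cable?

ΣF_x = 0: −T_P·cos61° + T_Q·cos52° = 0 → T_Q = 0.787461·T_P.
ΣF_y = 0: T_P·sin61° + T_Q·sin52° = 0.29.
Substitute: T_P·(0.87462 + 0.787461·0.788011) = 0.29 → T_P = 0.193961 ≈ 0.1940 kN.
Then T_Q = 0.787461 × 0.193961 = 0.1527 kN.

T_P = 0.1940 kN, T_Q = 0.1527 kN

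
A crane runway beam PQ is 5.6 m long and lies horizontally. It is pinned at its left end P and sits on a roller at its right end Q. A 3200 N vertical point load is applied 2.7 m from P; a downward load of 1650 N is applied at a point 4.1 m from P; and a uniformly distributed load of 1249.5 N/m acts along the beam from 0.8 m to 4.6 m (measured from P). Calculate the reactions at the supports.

P_x = 0, P_y = 4558 N, Q_y = 5040 N

Resultant of the distributed load: 1249.5 × 3.8 = 4748.1 N at 2.7 m from P.
ΣM about P: Q_y·5.6 − 3200·2.7 − 1650·4.1 − (1249.5·3.8)·2.7 = 0 → Q_y = 28224.87/5.6 = 5040.16 ≈ 5040 N.
ΣF_y = 0: P_y + 5040.16 − 3200 − 1650 − 1249.5·3.8 = 0 → P_y = 4558 N.
ΣF_x = 0: no horizontal applied forces, so P_x = 0.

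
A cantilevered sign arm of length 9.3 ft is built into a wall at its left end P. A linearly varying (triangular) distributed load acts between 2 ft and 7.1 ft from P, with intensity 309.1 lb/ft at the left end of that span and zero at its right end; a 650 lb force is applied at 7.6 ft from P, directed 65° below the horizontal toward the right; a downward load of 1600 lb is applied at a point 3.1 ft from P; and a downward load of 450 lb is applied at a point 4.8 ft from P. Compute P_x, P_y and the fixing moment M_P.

Resultant of the triangular load: ½ × 309.1 × 5.1 = 788.205 lb, acting at 3.7 ft from P (one-third of the span from the peak).
ΣF_x = 0: P_x + 650·cos65° = 0 → P_x = -274.7 lb.
ΣF_y = 0: P_y − ½·309.1·5.1 − 650·sin65° − 1600 − 450 = 0 → P_y = 3427 lb.
ΣM about P: M_P − (½·309.1·5.1)·3.7 − 650·sin65°·7.6 − 1600·3.1 − 450·4.8 = 0 → M_P = 14510 lb·ft.

P_x = -274.7 lb, P_y = 3427 lb, M_P = 14510 lb·ft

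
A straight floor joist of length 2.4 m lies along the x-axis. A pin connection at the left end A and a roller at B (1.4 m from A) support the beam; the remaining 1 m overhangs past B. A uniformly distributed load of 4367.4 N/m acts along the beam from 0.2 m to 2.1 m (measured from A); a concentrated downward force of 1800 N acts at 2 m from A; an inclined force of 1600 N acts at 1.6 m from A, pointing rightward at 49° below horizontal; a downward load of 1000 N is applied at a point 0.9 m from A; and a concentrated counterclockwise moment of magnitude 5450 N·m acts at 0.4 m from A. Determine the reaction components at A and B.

Resultant of the distributed load: 4367.4 × 1.9 = 8298.06 N at 1.15 m from A.
Taking moments about A: B_y·1.4 − (4367.4·1.9)·1.15 − 1800·2 − 1600·sin49°·1.6 − 1000·0.9 + 5450 = 0 → B_y = 10524.8/1.4 = 7517.71 ≈ 7518 N.
ΣF_y = 0: A_y + 7517.71 − 4367.4·1.9 − 1800 − 1600·sin49° − 1000 = 0 → A_y = 4788 N.
ΣF_x = 0: A_x + 1600·cos49° = 0 → A_x = -1050 N.

A_x = -1050 N, A_y = 4788 N, B_y = 7518 N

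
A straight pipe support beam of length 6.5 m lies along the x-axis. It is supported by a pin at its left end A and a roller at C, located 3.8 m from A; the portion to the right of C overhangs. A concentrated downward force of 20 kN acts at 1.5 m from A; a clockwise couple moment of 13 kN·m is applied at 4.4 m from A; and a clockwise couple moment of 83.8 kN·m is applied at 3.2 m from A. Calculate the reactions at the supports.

A_x = 0, A_y = -13.37 kN, C_y = 33.37 kN

ΣM about A: C_y·3.8 − 20·1.5 − 13 − 83.8 = 0 → C_y = 126.8/3.8 = 33.3684 ≈ 33.37 kN.
ΣF_y = 0: A_y + 33.3684 − 20 = 0 → A_y = -13.37 kN.
ΣF_x = 0: no horizontal applied forces, so A_x = 0.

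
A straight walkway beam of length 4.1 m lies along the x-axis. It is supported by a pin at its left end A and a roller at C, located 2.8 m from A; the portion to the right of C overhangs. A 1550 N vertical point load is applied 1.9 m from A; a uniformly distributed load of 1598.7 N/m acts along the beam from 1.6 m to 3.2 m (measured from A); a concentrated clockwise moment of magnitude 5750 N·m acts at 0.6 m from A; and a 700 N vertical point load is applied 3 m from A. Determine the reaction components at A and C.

Resultant of the distributed load: 1598.7 × 1.6 = 2557.92 N at 2.4 m from A.
Moments about A: C_y·2.8 − 1550·1.9 − (1598.7·1.6)·2.4 − 5750 − 700·3 = 0 → C_y = 16934.008/2.8 = 6047.86 ≈ 6048 N.
ΣF_y = 0: A_y + 6047.86 − 1550 − 1598.7·1.6 − 700 = 0 → A_y = -1240 N.
ΣF_x = 0: no horizontal applied forces, so A_x = 0.

A_x = 0, A_y = -1240 N, C_y = 6048 N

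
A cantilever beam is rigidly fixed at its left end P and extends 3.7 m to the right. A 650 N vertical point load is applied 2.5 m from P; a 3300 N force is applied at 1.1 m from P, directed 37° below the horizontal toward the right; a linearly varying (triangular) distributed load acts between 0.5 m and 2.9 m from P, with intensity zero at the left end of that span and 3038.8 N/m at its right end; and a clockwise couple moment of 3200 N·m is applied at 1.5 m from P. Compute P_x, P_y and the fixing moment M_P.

Resultant of the triangular load: ½ × 3038.8 × 2.4 = 3646.56 N, acting at 2.1 m from P (one-third of the span from the peak).
ΣF_x = 0: P_x + 3300·cos37° = 0 → P_x = -2635 N.
ΣF_y = 0: P_y − 650 − 3300·sin37° − ½·3038.8·2.4 = 0 → P_y = 6283 N.
ΣM about P: M_P − 650·2.5 − 3300·sin37°·1.1 − (½·3038.8·2.4)·2.1 − 3200 = 0 → M_P = 14670 N·m.

P_x = -2635 N, P_y = 6283 N, M_P = 14670 N·m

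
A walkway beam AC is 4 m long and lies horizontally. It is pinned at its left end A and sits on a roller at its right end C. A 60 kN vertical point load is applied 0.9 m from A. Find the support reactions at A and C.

ΣM about A: C_y·4 − 60·0.9 = 0 → C_y = 54/4 = 13.50 kN.
ΣF_y = 0: A_y + 13.5 − 60 = 0 → A_y = 46.50 kN.
ΣF_x = 0: no horizontal applied forces, so A_x = 0.

A_x = 0, A_y = 46.50 kN, C_y = 13.50 kN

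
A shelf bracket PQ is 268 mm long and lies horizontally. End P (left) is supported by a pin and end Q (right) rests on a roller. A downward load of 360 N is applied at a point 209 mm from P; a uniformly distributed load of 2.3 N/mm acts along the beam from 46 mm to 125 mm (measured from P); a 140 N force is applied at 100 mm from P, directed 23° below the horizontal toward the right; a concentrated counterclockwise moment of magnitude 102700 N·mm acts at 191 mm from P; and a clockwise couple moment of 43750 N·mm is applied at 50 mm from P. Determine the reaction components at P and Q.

Resultant of the distributed load: 2.3 × 79 = 181.7 N at 85.5 mm from P.
Moments about P: Q_y·268 − 360·209 − (2.3·79)·85.5 − 140·sin23°·100 + 102700 − 43750 = 0 → Q_y = 37295.6/268 = 139.163 ≈ 139.2 N.
ΣF_y = 0: P_y + 139.163 − 360 − 2.3·79 − 140·sin23° = 0 → P_y = 457.2 N.
ΣF_x = 0: P_x + 140·cos23° = 0 → P_x = -128.9 N.

P_x = -128.9 N, P_y = 457.2 N, Q_y = 139.2 N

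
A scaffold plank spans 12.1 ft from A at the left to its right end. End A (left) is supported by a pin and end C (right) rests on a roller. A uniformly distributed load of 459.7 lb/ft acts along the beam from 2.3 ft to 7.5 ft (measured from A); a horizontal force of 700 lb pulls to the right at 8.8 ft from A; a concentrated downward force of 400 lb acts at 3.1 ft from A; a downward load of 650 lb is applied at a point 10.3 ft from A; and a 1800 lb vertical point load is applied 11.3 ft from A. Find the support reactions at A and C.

Resultant of the distributed load: 459.7 × 5.2 = 2390.44 lb at 4.9 ft from A.
Taking moments about A: C_y·12.1 − (459.7·5.2)·4.9 − 400·3.1 − 650·10.3 − 1800·11.3 = 0 → C_y = 39988.156/12.1 = 3304.81 ≈ 3305 lb.
ΣF_y = 0: A_y + 3304.81 − 459.7·5.2 − 400 − 650 − 1800 = 0 → A_y = 1936 lb.
ΣF_x = 0: A_x + 700 = 0 → A_x = -700.0 lb.

A_x = -700.0 lb, A_y = 1936 lb, C_y = 3305 lb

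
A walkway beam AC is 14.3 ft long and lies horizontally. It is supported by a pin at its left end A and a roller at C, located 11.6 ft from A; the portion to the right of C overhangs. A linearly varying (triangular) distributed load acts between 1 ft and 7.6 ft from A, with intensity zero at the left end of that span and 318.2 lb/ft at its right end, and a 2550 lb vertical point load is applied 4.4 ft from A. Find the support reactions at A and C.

A_x = 0, A_y = 2144 lb, C_y = 1456 lb

Resultant of the triangular load: ½ × 318.2 × 6.6 = 1050.06 lb, acting at 5.4 ft from A (one-third of the span from the peak).
Moments about A: C_y·11.6 − (½·318.2·6.6)·5.4 − 2550·4.4 = 0 → C_y = 16890.324/11.6 = 1456.06 ≈ 1456 lb.
ΣF_y = 0: A_y + 1456.06 − ½·318.2·6.6 − 2550 = 0 → A_y = 2144 lb.
ΣF_x = 0: no horizontal applied forces, so A_x = 0.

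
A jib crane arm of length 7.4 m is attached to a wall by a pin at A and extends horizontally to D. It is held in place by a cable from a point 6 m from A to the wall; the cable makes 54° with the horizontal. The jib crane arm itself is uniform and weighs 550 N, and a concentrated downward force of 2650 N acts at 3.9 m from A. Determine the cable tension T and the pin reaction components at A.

T = 2548 N, A_x = 1498 N, A_y = 1138 N

ΣM about A: T·sin54°·6 − 550·3.7 − 2650·3.9 = 0 → T = 12370/(6·0.809017) = 2548.36 ≈ 2548 N.
ΣF_x = 0: A_x − T·cos54° = 0 → A_x = 2548.36 × 0.587785 = 1498 N.
ΣF_y = 0: A_y + T·sin54° − 550 − 2650 = 0 → A_y = 3200 − 2548.36 × 0.809017 = 1138 N.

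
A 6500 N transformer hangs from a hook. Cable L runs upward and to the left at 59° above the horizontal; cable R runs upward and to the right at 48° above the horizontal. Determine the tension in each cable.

ΣF_x = 0: −T_L·cos59° + T_R·cos48° = 0 → T_R = 0.769712·T_L.
ΣF_y = 0: T_L·sin59° + T_R·sin48° = 6500.
Substitute: T_L·(0.857167 + 0.769712·0.743145) = 6500 → T_L = 4548.08 ≈ 4548 N.
Then T_R = 0.769712 × 4548.08 = 3501 N.

T_L = 4548 N, T_R = 3501 N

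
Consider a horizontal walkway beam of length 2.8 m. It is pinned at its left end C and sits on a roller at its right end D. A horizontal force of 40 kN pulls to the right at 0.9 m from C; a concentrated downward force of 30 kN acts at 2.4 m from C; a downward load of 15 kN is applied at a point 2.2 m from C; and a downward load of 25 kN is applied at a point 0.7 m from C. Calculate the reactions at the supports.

Moments about C: D_y·2.8 − 30·2.4 − 15·2.2 − 25·0.7 = 0 → D_y = 122.5/2.8 = 43.75 kN.
ΣF_y = 0: C_y + 43.75 − 30 − 15 − 25 = 0 → C_y = 26.25 kN.
ΣF_x = 0: C_x + 40 = 0 → C_x = -40.00 kN.

C_x = -40.00 kN, C_y = 26.25 kN, D_y = 43.75 kN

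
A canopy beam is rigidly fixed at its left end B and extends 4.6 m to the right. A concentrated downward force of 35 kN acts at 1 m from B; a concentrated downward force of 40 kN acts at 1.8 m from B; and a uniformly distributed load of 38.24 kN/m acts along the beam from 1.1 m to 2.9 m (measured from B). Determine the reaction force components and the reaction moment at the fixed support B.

B_x = 0, B_y = 143.8 kN, M_B = 244.7 kN·m

Resultant of the distributed load: 38.24 × 1.8 = 68.832 kN at 2 m from B.
ΣF_x = 0: B_x = 0.
ΣF_y = 0: B_y − 35 − 40 − 38.24·1.8 = 0 → B_y = 143.8 kN.
ΣM about B: M_B − 35·1 − 40·1.8 − (38.24·1.8)·2 = 0 → M_B = 244.7 kN·m.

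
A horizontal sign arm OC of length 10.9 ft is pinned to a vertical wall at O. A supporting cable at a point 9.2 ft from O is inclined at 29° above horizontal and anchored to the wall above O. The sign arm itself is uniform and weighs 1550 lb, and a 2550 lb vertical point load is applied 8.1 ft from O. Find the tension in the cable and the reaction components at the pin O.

T = 6525 lb, O_x = 5707 lb, O_y = 936.7 lb

ΣM about O: T·sin29°·9.2 − 1550·5.45 − 2550·8.1 = 0 → T = 29102.5/(9.2·0.48481) = 6524.86 ≈ 6525 lb.
ΣF_x = 0: O_x − T·cos29° = 0 → O_x = 6524.86 × 0.87462 = 5707 lb.
ΣF_y = 0: O_y + T·sin29° − 1550 − 2550 = 0 → O_y = 4100 − 6524.86 × 0.48481 = 936.7 lb.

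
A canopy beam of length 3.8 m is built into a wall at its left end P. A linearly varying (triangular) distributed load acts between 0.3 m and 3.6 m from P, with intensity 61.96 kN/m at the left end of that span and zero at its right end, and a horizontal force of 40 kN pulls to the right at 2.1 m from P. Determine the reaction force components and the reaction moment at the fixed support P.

Resultant of the triangular load: ½ × 61.96 × 3.3 = 102.234 kN, acting at 1.4 m from P (one-third of the span from the peak).
ΣF_x = 0: P_x + 40 = 0 → P_x = -40.00 kN.
ΣF_y = 0: P_y − ½·61.96·3.3 = 0 → P_y = 102.2 kN.
ΣM about P: M_P − (½·61.96·3.3)·1.4 = 0 → M_P = 143.1 kN·m.

P_x = -40.00 kN, P_y = 102.2 kN, M_P = 143.1 kN·m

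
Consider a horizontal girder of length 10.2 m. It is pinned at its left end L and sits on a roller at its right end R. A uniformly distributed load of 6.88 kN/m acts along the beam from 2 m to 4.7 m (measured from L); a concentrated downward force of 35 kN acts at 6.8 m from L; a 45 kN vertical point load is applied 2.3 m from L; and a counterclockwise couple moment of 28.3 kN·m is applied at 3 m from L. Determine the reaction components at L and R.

Resultant of the distributed load: 6.88 × 2.7 = 18.576 kN at 3.35 m from L.
Moments about L: R_y·10.2 − (6.88·2.7)·3.35 − 35·6.8 − 45·2.3 + 28.3 = 0 → R_y = 375.4296/10.2 = 36.8068 ≈ 36.81 kN.
ΣF_y = 0: L_y + 36.8068 − 6.88·2.7 − 35 − 45 = 0 → L_y = 61.77 kN.
ΣF_x = 0: no horizontal applied forces, so L_x = 0.

L_x = 0, L_y = 61.77 kN, R_y = 36.81 kN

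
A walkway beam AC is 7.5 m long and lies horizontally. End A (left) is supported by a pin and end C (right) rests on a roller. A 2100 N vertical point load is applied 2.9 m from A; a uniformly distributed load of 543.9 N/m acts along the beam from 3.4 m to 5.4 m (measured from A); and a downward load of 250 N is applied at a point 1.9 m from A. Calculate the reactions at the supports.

Resultant of the distributed load: 543.9 × 2 = 1087.8 N at 4.4 m from A.
Moments about A: C_y·7.5 − 2100·2.9 − (543.9·2)·4.4 − 250·1.9 = 0 → C_y = 11351.32/7.5 = 1513.51 ≈ 1514 N.
ΣF_y = 0: A_y + 1513.51 − 2100 − 543.9·2 − 250 = 0 → A_y = 1924 N.
ΣF_x = 0: no horizontal applied forces, so A_x = 0.

A_x = 0, A_y = 1924 N, C_y = 1514 N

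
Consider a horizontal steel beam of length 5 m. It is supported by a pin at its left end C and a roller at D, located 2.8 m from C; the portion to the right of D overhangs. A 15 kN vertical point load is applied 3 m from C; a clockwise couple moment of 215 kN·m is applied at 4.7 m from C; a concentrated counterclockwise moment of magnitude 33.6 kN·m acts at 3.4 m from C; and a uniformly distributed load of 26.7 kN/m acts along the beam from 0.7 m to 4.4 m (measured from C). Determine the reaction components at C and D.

Resultant of the distributed load: 26.7 × 3.7 = 98.79 kN at 2.55 m from C.
Moments about C: D_y·2.8 − 15·3 − 215 + 33.6 − (26.7·3.7)·2.55 = 0 → D_y = 478.3145/2.8 = 170.827 ≈ 170.8 kN.
ΣF_y = 0: C_y + 170.827 − 15 − 26.7·3.7 = 0 → C_y = -57.04 kN.
ΣF_x = 0: no horizontal applied forces, so C_x = 0.

C_x = 0, C_y = -57.04 kN, D_y = 170.8 kN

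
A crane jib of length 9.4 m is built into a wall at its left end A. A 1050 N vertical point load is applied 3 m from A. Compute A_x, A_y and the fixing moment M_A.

ΣF_x = 0: A_x = 0.
ΣF_y = 0: A_y − 1050 = 0 → A_y = 1050 N.
ΣM about A: M_A − 1050·3 = 0 → M_A = 3150 N·m.

A_x = 0, A_y = 1050 N, M_A = 3150 N·m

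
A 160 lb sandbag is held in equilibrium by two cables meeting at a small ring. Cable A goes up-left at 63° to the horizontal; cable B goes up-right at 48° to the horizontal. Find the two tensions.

ΣF_x = 0: −T_A·cos63° + T_B·cos48° = 0 → T_B = 0.678478·T_A.
ΣF_y = 0: T_A·sin63° + T_B·sin48° = 160.
Substitute: T_A·(0.891007 + 0.678478·0.743145) = 160 → T_A = 114.678 ≈ 114.7 lb.
Then T_B = 0.678478 × 114.678 = 77.81 lb.

T_A = 114.7 lb, T_B = 77.81 lb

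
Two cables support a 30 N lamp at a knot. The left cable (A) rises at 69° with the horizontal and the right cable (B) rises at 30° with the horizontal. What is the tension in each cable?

T_A = 26.30 N, T_B = 10.89 N

ΣF_x = 0: −T_A·cos69° + T_B·cos30° = 0 → T_B = 0.413808·T_A.
ΣF_y = 0: T_A·sin69° + T_B·sin30° = 30.
Substitute: T_A·(0.93358 + 0.413808·0.5) = 30 → T_A = 26.3046 ≈ 26.30 N.
Then T_B = 0.413808 × 26.3046 = 10.89 N.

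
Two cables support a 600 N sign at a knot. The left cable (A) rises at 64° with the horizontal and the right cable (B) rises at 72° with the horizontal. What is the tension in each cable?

ΣF_x = 0: −T_A·cos64° + T_B·cos72° = 0 → T_B = 1.4186·T_A.
ΣF_y = 0: T_A·sin64° + T_B·sin72° = 600.
Substitute: T_A·(0.898794 + 1.4186·0.951057) = 600 → T_A = 266.908 ≈ 266.9 N.
Then T_B = 1.4186 × 266.908 = 378.6 N.

T_A = 266.9 N, T_B = 378.6 N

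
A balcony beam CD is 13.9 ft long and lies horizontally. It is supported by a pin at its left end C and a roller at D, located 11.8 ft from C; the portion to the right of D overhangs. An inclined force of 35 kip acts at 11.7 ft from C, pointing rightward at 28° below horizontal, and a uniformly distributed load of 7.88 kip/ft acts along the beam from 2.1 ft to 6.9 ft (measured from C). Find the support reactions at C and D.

C_x = -30.90 kip, C_y = 23.54 kip, D_y = 30.72 kip

Resultant of the distributed load: 7.88 × 4.8 = 37.824 kip at 4.5 ft from C.
ΣM about C: D_y·11.8 − 35·sin28°·11.7 − (7.88·4.8)·4.5 = 0 → D_y = 362.457/11.8 = 30.7167 ≈ 30.72 kip.
ΣF_y = 0: C_y + 30.7167 − 35·sin28° − 7.88·4.8 = 0 → C_y = 23.54 kip.
ΣF_x = 0: C_x + 35·cos28° = 0 → C_x = -30.90 kip.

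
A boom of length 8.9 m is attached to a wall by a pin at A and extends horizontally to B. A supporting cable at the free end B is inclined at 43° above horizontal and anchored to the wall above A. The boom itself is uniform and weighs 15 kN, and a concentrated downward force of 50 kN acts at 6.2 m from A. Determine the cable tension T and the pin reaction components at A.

ΣM about A: T·sin43°·8.9 − 15·4.45 − 50·6.2 = 0 → T = 376.75/(8.9·0.681998) = 62.0698 ≈ 62.07 kN.
ΣF_x = 0: A_x − T·cos43° = 0 → A_x = 62.0698 × 0.731354 = 45.39 kN.
ΣF_y = 0: A_y + T·sin43° − 15 − 50 = 0 → A_y = 65 − 62.0698 × 0.681998 = 22.67 kN.

T = 62.07 kN, A_x = 45.39 kN, A_y = 22.67 kN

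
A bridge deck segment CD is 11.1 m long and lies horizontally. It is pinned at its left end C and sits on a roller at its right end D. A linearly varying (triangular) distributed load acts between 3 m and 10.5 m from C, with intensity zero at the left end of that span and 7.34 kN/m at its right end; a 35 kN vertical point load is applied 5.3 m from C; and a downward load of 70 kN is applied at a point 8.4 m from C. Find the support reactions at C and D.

C_x = 0, C_y = 43.00 kN, D_y = 89.52 kN

Resultant of the triangular load: ½ × 7.34 × 7.5 = 27.525 kN, acting at 8 m from C (one-third of the span from the peak).
Moments about C: D_y·11.1 − (½·7.34·7.5)·8 − 35·5.3 − 70·8.4 = 0 → D_y = 993.7/11.1 = 89.5225 ≈ 89.52 kN.
ΣF_y = 0: C_y + 89.5225 − ½·7.34·7.5 − 35 − 70 = 0 → C_y = 43.00 kN.
ΣF_x = 0: no horizontal applied forces, so C_x = 0.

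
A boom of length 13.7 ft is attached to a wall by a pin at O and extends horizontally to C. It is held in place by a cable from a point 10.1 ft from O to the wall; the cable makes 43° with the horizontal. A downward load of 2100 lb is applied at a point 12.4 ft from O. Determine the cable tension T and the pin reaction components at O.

T = 3780 lb, O_x = 2765 lb, O_y = -478.2 lb

ΣM about O: T·sin43°·10.1 − 2100·12.4 = 0 → T = 26040/(10.1·0.681998) = 3780.39 ≈ 3780 lb.
ΣF_x = 0: O_x − T·cos43° = 0 → O_x = 3780.39 × 0.731354 = 2765 lb.
ΣF_y = 0: O_y + T·sin43° − 2100 = 0 → O_y = 2100 − 3780.39 × 0.681998 = -478.2 lb.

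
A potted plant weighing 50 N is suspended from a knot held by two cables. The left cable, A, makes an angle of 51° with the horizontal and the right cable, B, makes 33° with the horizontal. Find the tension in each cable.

T_A = 42.16 N, T_B = 31.64 N

ΣF_x = 0: −T_A·cos51° + T_B·cos33° = 0 → T_B = 0.750379·T_A.
ΣF_y = 0: T_A·sin51° + T_B·sin33° = 50.
Substitute: T_A·(0.777146 + 0.750379·0.544639) = 50 → T_A = 42.1645 ≈ 42.16 N.
Then T_B = 0.750379 × 42.1645 = 31.64 N.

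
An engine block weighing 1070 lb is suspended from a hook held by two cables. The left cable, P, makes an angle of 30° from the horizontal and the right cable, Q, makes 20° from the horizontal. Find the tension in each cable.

ΣF_x = 0: −T_P·cos30° + T_Q·cos20° = 0 → T_Q = 0.921605·T_P.
ΣF_y = 0: T_P·sin30° + T_Q·sin20° = 1070.
Substitute: T_P·(0.5 + 0.921605·0.34202) = 1070 → T_P = 1312.55 ≈ 1313 lb.
Then T_Q = 0.921605 × 1312.55 = 1210 lb.

T_P = 1313 lb, T_Q = 1210 lb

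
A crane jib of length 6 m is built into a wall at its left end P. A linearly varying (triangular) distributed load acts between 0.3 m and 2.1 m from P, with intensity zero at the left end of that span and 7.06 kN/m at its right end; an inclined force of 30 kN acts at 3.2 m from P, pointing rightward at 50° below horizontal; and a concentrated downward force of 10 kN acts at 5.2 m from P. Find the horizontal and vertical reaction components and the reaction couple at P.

P_x = -19.28 kN, P_y = 39.34 kN, M_P = 135.1 kN·m

Resultant of the triangular load: ½ × 7.06 × 1.8 = 6.354 kN, acting at 1.5 m from P (one-third of the span from the peak).
ΣF_x = 0: P_x + 30·cos50° = 0 → P_x = -19.28 kN.
ΣF_y = 0: P_y − ½·7.06·1.8 − 30·sin50° − 10 = 0 → P_y = 39.34 kN.
ΣM about P: M_P − (½·7.06·1.8)·1.5 − 30·sin50°·3.2 − 10·5.2 = 0 → M_P = 135.1 kN·m.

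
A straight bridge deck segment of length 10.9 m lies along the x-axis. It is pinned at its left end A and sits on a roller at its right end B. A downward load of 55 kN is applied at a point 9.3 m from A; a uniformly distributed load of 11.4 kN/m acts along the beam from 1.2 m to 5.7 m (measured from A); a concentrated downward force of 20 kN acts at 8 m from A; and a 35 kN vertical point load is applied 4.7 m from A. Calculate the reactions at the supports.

A_x = 0, A_y = 68.37 kN, B_y = 92.93 kN

Resultant of the distributed load: 11.4 × 4.5 = 51.3 kN at 3.45 m from A.
ΣM about A: B_y·10.9 − 55·9.3 − (11.4·4.5)·3.45 − 20·8 − 35·4.7 = 0 → B_y = 1012.985/10.9 = 92.9344 ≈ 92.93 kN.
ΣF_y = 0: A_y + 92.9344 − 55 − 11.4·4.5 − 20 − 35 = 0 → A_y = 68.37 kN.
ΣF_x = 0: no horizontal applied forces, so A_x = 0.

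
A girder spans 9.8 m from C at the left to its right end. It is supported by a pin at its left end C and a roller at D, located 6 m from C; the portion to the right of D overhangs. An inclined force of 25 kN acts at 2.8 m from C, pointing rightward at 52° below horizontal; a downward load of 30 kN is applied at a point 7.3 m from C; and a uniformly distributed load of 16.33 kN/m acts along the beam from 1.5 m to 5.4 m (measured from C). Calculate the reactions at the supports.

Resultant of the distributed load: 16.33 × 3.9 = 63.687 kN at 3.45 m from C.
Taking moments about C: D_y·6 − 25·sin52°·2.8 − 30·7.3 − (16.33·3.9)·3.45 = 0 → D_y = 493.881/6 = 82.3135 ≈ 82.31 kN.
ΣF_y = 0: C_y + 82.3135 − 25·sin52° − 30 − 16.33·3.9 = 0 → C_y = 31.07 kN.
ΣF_x = 0: C_x + 25·cos52° = 0 → C_x = -15.39 kN.

C_x = -15.39 kN, C_y = 31.07 kN, D_y = 82.31 kN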